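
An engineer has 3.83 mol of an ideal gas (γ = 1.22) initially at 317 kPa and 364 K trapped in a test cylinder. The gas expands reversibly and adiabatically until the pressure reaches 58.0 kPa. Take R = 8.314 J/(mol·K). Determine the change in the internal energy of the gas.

-13900 J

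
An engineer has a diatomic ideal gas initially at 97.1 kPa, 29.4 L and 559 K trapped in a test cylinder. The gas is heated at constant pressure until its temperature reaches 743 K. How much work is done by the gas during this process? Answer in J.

940 J

n = P₁V₁/(RT₁) = 97.1×29.4/(8.314×559) = 0.614 mol.
Isobaric: P stays 97.1 kPa; V/T = const ⇒ T₂ = 743 K, V₂ = 39.1 L.
W = PΔV = 97.1×(39.1−29.4) kPa·L = 940 J.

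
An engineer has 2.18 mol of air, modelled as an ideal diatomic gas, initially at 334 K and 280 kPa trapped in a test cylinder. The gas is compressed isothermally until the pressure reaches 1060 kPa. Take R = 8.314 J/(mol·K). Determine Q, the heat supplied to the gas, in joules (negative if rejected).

V₁ = nRT₁/P₁ = 2.18×8.314×334/280 = 21.6 L.
Isothermal: T stays 334 K; PV = const ⇒ V₂ = 5.71 L, P₂ = 1060 kPa.
ΔU = 0 (ideal gas, T constant).
W = nRT ln(V₂/V₁) = 2.18×8.314×334×ln(0.264) = -8060 J.
Q = ΔU + W = -8060 J.

-8060 J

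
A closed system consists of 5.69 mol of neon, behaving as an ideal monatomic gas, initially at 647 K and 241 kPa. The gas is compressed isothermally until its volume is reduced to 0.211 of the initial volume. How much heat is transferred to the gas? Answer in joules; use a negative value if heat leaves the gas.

V₁ = nRT₁/P₁ = 5.69×8.314×647/241 = 127 L.
Isothermal: T stays 647 K; PV = const ⇒ V₂ = 26.8 L, P₂ = 1140 kPa.
ΔU = 0 (ideal gas, T constant).
W = nRT ln(V₂/V₁) = 5.69×8.314×647×ln(0.211) = -47600 J.
Q = ΔU + W = -47600 J.

-47600 J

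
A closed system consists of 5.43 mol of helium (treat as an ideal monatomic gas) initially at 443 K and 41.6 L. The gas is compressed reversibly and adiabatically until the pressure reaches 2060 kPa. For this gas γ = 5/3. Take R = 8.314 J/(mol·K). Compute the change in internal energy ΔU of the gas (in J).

23700 J

P₁ = nRT₁/V₁ = 5.43×8.314×443/41.6 = 481 kPa.
Adiabatic: T₂/T₁ = (P₂/P₁)^((γ−1)/γ) ⇒ T₂ = 443×(4.28)^0.400 = 793 K; V₂ = 17.4 L.
For an ideal gas ΔU = nCvΔT with Cv = (3/2)R = 12.5 J/(mol·K).
ΔU = 5.43×12.5×(793−443) = 23700 J.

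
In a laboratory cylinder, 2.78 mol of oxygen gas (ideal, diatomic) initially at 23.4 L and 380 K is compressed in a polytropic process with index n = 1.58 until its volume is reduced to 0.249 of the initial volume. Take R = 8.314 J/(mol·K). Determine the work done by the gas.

-18800 J

P₁ = nRT₁/V₁ = 2.78×8.314×380/23.4 = 375 kPa.
Polytropic n=1.58: T₂ = T₁(V₁/V₂)^(n−1) = 380×(4.02)^0.58 = 851 K; P₂ = P₁(V₁/V₂)^n = 3380 kPa.
W = (P₁V₁−P₂V₂)/(n−1) = (375×23.4−3380×5.83)/0.58 = -18800 J.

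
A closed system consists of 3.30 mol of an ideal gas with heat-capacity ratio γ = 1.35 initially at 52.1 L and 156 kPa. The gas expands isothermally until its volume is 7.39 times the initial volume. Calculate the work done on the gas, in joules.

-16300 J

T₁ = P₁V₁/(nR) = 156×52.1/(3.30×8.314) = 296 K.
Isothermal: T stays 296 K; PV = const ⇒ V₂ = 385 L, P₂ = 21.1 kPa.
W = nRT ln(V₂/V₁) = 3.30×8.314×296×ln(7.39) = 16300 J.
Work done on the gas = −W_by = -16300 J.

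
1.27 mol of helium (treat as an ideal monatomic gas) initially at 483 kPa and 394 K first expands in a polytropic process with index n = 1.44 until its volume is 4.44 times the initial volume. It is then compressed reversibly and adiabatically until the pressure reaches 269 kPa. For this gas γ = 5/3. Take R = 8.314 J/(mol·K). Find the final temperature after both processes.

382 K

V₁ = nRT₁/P₁ = 1.27×8.314×394/483 = 8.61 L.
Step 1 — Polytropic n=1.44: T₂ = T₁(V₁/V₂)^(n−1) = 394×(0.225)^0.44 = 204 K; P₂ = P₁(V₁/V₂)^n = 56.5 kPa.
W = (P₁V₁−P₂V₂)/(n−1) = (483×8.61−56.5×38.2)/0.44 = 4550 J.
ΔU = nCvΔT = 1.27×12.5×(204−394) = -3000 J.
Q = ΔU + W = 1550 J.
State after step 1: P = 56.5 kPa, V = 38.2 L, T = 204 K.
Step 2 — Adiabatic: T₂/T₁ = (P₂/P₁)^((γ−1)/γ) ⇒ T₂ = 204×(4.76)^0.400 = 382 K; V₂ = 15.0 L.
ΔU = nCvΔT = 1.27×12.5×(382−204) = 2810 J.
Q = 0 for an adiabatic process, so W = −ΔU = -2810 J.
Net over both steps: W = 1740 J, Q = 1550 J, ΔU = -193 J.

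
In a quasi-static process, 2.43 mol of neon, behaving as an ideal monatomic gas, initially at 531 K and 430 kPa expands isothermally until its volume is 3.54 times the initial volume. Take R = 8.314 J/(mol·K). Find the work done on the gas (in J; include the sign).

-13600 J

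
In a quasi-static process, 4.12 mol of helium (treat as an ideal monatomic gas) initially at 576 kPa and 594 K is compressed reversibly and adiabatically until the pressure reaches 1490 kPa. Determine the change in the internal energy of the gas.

14100 J

V₁ = nRT₁/P₁ = 4.12×8.314×594/576 = 35.3 L.
Adiabatic: T₂/T₁ = (P₂/P₁)^((γ−1)/γ) ⇒ T₂ = 594×(2.59)^0.400 = 869 K; V₂ = 20.0 L.
For an ideal gas ΔU = nCvΔT with Cv = (3/2)R = 12.5 J/(mol·K).
ΔU = 4.12×12.5×(869−594) = 14100 J.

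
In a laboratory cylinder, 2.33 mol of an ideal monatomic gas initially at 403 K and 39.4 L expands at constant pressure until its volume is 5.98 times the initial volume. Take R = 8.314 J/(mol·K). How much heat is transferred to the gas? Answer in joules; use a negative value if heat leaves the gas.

97200 J

P₁ = nRT₁/V₁ = 2.33×8.314×403/39.4 = 198 kPa.
Isobaric: P stays 198 kPa; V/T = const ⇒ T₂ = 2410 K, V₂ = 236 L.
W = PΔV = 198×(236−39.4) kPa·L = 38900 J.
ΔU = nCvΔT = 2.33×12.5×(2410−403) = 58300 J.
Q = ΔU + W = nCpΔT = 97200 J.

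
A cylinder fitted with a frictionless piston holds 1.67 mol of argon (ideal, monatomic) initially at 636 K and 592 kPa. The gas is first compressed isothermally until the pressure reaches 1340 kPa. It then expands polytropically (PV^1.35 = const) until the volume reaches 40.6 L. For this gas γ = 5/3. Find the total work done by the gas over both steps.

V₁ = nRT₁/P₁ = 1.67×8.314×636/592 = 14.9 L.
Step 1 — Isothermal: T stays 636 K; PV = const ⇒ V₂ = 6.59 L, P₂ = 1340 kPa.
ΔU = 0 (ideal gas, T constant).
W = nRT ln(V₂/V₁) = 1.67×8.314×636×ln(0.442) = -7210 J.
Q = ΔU + W = -7210 J.
State after step 1: P = 1340 kPa, V = 6.59 L, T = 636 K.
Step 2 — Polytropic n=1.35: T₂ = T₁(V₁/V₂)^(n−1) = 636×(0.162)^0.35 = 337 K; P₂ = P₁(V₁/V₂)^n = 115 kPa.
W = (P₁V₁−P₂V₂)/(n−1) = (1340×6.59−115×40.6)/0.35 = 11900 J.
ΔU = nCvΔT = 1.67×12.5×(337−636) = -6240 J.
Q = ΔU + W = 5640 J.
Net over both steps: W = 4660 J, Q = -1570 J, ΔU = -6240 J.

4660 J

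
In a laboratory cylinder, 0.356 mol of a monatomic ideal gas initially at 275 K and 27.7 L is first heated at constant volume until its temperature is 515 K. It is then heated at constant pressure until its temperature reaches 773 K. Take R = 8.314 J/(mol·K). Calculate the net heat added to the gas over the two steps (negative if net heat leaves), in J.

P₁ = nRT₁/V₁ = 0.356×8.314×275/27.7 = 29.4 kPa.
Step 1 — Isochoric: V stays 27.7 L; P/T = const ⇒ T₂ = 515 K, P₂ = 55.0 kPa.
W = 0 (no volume change).
ΔU = nCvΔT = 0.356×12.5×(515−275) = 1070 J.
Q = ΔU = 1070 J.
State after step 1: P = 55.0 kPa, V = 27.7 L, T = 515 K.
Step 2 — Isobaric: P stays 55.0 kPa; V/T = const ⇒ T₂ = 773 K, V₂ = 41.6 L.
W = PΔV = 55.0×(41.6−27.7) kPa·L = 764 J.
ΔU = nCvΔT = 0.356×12.5×(773−515) = 1150 J.
Q = ΔU + W = nCpΔT = 1910 J.
Net over both steps: W = 764 J, Q = 2970 J, ΔU = 2210 J.

2970 J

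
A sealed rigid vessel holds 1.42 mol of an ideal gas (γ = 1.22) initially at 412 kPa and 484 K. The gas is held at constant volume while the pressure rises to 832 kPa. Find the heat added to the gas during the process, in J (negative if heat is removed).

V₁ = nRT₁/P₁ = 1.42×8.314×484/412 = 13.9 L.
Isochoric: V stays 13.9 L; P/T = const ⇒ T₂ = 977 K, P₂ = 832 kPa.
W = 0 (no volume change).
ΔU = nCvΔT = 1.42×37.8×(977−484) = 26500 J.
Q = ΔU = 26500 J.

26500 J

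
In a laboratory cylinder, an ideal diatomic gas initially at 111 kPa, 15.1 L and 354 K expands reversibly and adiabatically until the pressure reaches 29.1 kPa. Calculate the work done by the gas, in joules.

n = P₁V₁/(RT₁) = 111×15.1/(8.314×354) = 0.569 mol.
Adiabatic: T₂/T₁ = (P₂/P₁)^((γ−1)/γ) ⇒ T₂ = 354×(0.262)^0.286 = 241 K; V₂ = 39.3 L.
ΔU = nCvΔT = 0.569×20.8×(241−354) = -1330 J.
Q = 0 for an adiabatic process, so W = −ΔU = 1330 J.

1330 J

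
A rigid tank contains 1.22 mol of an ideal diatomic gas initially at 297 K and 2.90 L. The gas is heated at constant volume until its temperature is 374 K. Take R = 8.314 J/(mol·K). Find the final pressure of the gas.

1310 kPa

P₁ = nRT₁/V₁ = 1.22×8.314×297/2.90 = 1040 kPa.
Isochoric: V stays 2.90 L; P/T = const ⇒ T₂ = 374 K, P₂ = 1310 kPa.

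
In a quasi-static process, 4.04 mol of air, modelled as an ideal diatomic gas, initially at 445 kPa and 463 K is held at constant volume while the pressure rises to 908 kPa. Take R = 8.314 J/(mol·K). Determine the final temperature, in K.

V₁ = nRT₁/P₁ = 4.04×8.314×463/445 = 34.9 L.
Isochoric: V stays 34.9 L; P/T = const ⇒ T₂ = 945 K, P₂ = 908 kPa.

945 K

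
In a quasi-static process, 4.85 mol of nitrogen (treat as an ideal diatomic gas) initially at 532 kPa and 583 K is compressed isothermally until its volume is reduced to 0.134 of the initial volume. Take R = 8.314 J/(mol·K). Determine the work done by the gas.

V₁ = nRT₁/P₁ = 4.85×8.314×583/532 = 44.2 L.
Isothermal: T stays 583 K; PV = const ⇒ V₂ = 5.92 L, P₂ = 3970 kPa.
W = nRT ln(V₂/V₁) = 4.85×8.314×583×ln(0.134) = -47200 J.

-47200 J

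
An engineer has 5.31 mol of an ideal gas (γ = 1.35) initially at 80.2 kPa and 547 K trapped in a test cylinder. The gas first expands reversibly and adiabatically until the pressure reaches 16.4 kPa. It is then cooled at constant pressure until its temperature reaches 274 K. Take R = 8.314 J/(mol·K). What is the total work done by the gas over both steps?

V₁ = nRT₁/P₁ = 5.31×8.314×547/80.2 = 301 L.
Step 1 — Adiabatic: T₂/T₁ = (P₂/P₁)^((γ−1)/γ) ⇒ T₂ = 547×(0.204)^0.259 = 362 K; V₂ = 976 L.
ΔU = nCvΔT = 5.31×23.8×(362−547) = -23300 J.
Q = 0 for an adiabatic process, so W = −ΔU = 23300 J.
State after step 1: P = 16.4 kPa, V = 976 L, T = 362 K.
Step 2 — Isobaric: P stays 16.4 kPa; V/T = const ⇒ T₂ = 274 K, V₂ = 738 L.
W = PΔV = 16.4×(738−976) kPa·L = -3910 J.
ΔU = nCvΔT = 5.31×23.8×(274−362) = -11200 J.
Q = ΔU + W = nCpΔT = -15100 J.
Net over both steps: W = 19400 J, Q = -15100 J, ΔU = -34400 J.

19400 J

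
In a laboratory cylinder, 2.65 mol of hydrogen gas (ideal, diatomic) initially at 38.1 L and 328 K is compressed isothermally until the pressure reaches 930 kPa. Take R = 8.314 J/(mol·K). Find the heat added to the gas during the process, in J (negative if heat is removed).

-11500 J

P₁ = nRT₁/V₁ = 2.65×8.314×328/38.1 = 190 kPa.
Isothermal: T stays 328 K; PV = const ⇒ V₂ = 7.77 L, P₂ = 930 kPa.
ΔU = 0 (ideal gas, T constant).
W = nRT ln(V₂/V₁) = 2.65×8.314×328×ln(0.204) = -11500 J.
Q = ΔU + W = -11500 J.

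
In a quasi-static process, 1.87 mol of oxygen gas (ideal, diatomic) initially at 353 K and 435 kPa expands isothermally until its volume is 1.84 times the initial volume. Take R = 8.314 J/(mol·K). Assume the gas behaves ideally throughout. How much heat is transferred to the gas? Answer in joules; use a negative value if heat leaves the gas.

3350 J

V₁ = nRT₁/P₁ = 1.87×8.314×353/435 = 12.6 L.
Isothermal: T stays 353 K; PV = const ⇒ V₂ = 23.2 L, P₂ = 236 kPa.
ΔU = 0 (ideal gas, T constant).
W = nRT ln(V₂/V₁) = 1.87×8.314×353×ln(1.84) = 3350 J.
Q = ΔU + W = 3350 J.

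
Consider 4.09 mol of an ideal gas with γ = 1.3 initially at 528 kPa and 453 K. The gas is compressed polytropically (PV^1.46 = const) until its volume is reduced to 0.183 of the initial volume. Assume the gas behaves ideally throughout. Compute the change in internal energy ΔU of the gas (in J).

60800 J

V₁ = nRT₁/P₁ = 4.09×8.314×453/528 = 29.2 L.
Polytropic n=1.46: T₂ = T₁(V₁/V₂)^(n−1) = 453×(5.46)^0.46 = 989 K; P₂ = P₁(V₁/V₂)^n = 6300 kPa.
For an ideal gas ΔU = nCvΔT with Cv = R/(γ−1) = 27.7 J/(mol·K).
ΔU = 4.09×27.7×(989−453) = 60800 J.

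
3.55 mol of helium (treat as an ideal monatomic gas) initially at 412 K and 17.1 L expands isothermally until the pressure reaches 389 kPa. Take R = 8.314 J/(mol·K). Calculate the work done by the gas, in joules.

P₁ = nRT₁/V₁ = 3.55×8.314×412/17.1 = 711 kPa.
Isothermal: T stays 412 K; PV = const ⇒ V₂ = 31.3 L, P₂ = 389 kPa.
W = nRT ln(V₂/V₁) = 3.55×8.314×412×ln(1.83) = 7340 J.

7340 J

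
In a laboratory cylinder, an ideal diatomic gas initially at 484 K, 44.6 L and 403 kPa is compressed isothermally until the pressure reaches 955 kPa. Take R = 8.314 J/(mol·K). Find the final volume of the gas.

18.8 L

Isothermal: T stays 484 K; PV = const ⇒ V₂ = 18.8 L, P₂ = 955 kPa.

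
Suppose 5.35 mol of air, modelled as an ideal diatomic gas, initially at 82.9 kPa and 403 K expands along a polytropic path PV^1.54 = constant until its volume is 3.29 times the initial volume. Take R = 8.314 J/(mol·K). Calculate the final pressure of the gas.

13.2 kPa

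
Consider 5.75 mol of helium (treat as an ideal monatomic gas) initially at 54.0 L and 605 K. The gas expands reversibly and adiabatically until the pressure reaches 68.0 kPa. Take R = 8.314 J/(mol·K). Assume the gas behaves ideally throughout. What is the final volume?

186 L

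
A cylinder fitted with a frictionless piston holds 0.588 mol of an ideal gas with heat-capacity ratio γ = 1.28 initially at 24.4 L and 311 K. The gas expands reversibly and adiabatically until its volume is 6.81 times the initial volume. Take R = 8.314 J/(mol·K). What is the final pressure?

5.35 kPa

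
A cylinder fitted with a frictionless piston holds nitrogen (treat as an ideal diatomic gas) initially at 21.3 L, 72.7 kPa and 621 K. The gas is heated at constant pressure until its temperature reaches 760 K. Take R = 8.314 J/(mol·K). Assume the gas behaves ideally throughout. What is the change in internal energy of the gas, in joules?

867 J

n = P₁V₁/(RT₁) = 72.7×21.3/(8.314×621) = 0.300 mol.
Isobaric: P stays 72.7 kPa; V/T = const ⇒ T₂ = 760 K, V₂ = 26.1 L.
For an ideal gas ΔU = nCvΔT with Cv = (5/2)R = 20.8 J/(mol·K).
ΔU = 0.300×20.8×(760−621) = 867 J.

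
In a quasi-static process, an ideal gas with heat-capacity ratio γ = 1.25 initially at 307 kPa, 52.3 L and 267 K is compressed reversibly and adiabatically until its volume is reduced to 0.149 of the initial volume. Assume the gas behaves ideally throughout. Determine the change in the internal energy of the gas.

39100 J

n = P₁V₁/(RT₁) = 307×52.3/(8.314×267) = 7.23 mol.
Adiabatic: TV^(γ−1) = const ⇒ T₂ = 267×(6.71)^0.250 = 430 K; PV^γ = const ⇒ P₂ = 3320 kPa.
For an ideal gas ΔU = nCvΔT with Cv = R/(γ−1) = 33.3 J/(mol·K).
ΔU = 7.23×33.3×(430−267) = 39100 J.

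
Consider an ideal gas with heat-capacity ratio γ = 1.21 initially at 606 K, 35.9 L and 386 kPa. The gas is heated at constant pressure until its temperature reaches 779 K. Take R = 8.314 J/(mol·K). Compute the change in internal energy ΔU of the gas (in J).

18800 J

n = P₁V₁/(RT₁) = 386×35.9/(8.314×606) = 2.75 mol.
Isobaric: P stays 386 kPa; V/T = const ⇒ T₂ = 779 K, V₂ = 46.1 L.
For an ideal gas ΔU = nCvΔT with Cv = R/(γ−1) = 39.6 J/(mol·K).
ΔU = 2.75×39.6×(779−606) = 18800 J.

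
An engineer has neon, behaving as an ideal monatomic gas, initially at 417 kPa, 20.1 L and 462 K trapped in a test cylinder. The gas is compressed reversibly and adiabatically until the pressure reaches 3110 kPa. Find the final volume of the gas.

Adiabatic: T₂/T₁ = (P₂/P₁)^((γ−1)/γ) ⇒ T₂ = 462×(7.46)^0.400 = 1030 K; V₂ = 6.02 L.

6.02 L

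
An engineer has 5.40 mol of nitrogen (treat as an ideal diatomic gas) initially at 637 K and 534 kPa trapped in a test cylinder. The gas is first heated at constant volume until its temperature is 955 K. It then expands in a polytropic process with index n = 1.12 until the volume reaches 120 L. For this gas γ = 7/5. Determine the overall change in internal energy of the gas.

25800 J

V₁ = nRT₁/P₁ = 5.40×8.314×637/534 = 53.6 L.
Step 1 — Isochoric: V stays 53.6 L; P/T = const ⇒ T₂ = 955 K, P₂ = 801 kPa.
W = 0 (no volume change).
ΔU = nCvΔT = 5.40×20.8×(955−637) = 35700 J.
Q = ΔU = 35700 J.
State after step 1: P = 801 kPa, V = 53.6 L, T = 955 K.
Step 2 — Polytropic n=1.12: T₂ = T₁(V₁/V₂)^(n−1) = 955×(0.446)^0.12 = 867 K; P₂ = P₁(V₁/V₂)^n = 324 kPa.
W = (P₁V₁−P₂V₂)/(n−1) = (801×53.6−324×120)/0.12 = 33000 J.
ΔU = nCvΔT = 5.40×20.8×(867−955) = -9890 J.
Q = ΔU + W = 23100 J.
Net over both steps: W = 33000 J, Q = 58800 J, ΔU = 25800 J.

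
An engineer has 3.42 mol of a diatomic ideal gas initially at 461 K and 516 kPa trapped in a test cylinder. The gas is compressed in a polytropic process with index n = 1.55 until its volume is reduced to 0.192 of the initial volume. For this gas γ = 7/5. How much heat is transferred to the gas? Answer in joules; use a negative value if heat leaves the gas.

V₁ = nRT₁/P₁ = 3.42×8.314×461/516 = 25.4 L.
Polytropic n=1.55: T₂ = T₁(V₁/V₂)^(n−1) = 461×(5.21)^0.55 = 1140 K; P₂ = P₁(V₁/V₂)^n = 6660 kPa.
W = (P₁V₁−P₂V₂)/(n−1) = (516×25.4−6660×4.88)/0.55 = -35200 J.
ΔU = nCvΔT = 3.42×20.8×(1140−461) = 48400 J.
Q = ΔU + W = 13200 J.

13200 J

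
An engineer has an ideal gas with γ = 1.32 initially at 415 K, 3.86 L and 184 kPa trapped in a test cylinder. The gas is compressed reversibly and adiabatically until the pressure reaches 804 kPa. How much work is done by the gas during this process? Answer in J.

-954 J

n = P₁V₁/(RT₁) = 184×3.86/(8.314×415) = 0.206 mol.
Adiabatic: T₂/T₁ = (P₂/P₁)^((γ−1)/γ) ⇒ T₂ = 415×(4.37)^0.242 = 593 K; V₂ = 1.26 L.
ΔU = nCvΔT = 0.206×26.0×(593−415) = 954 J.
Q = 0 for an adiabatic process, so W = −ΔU = -954 J.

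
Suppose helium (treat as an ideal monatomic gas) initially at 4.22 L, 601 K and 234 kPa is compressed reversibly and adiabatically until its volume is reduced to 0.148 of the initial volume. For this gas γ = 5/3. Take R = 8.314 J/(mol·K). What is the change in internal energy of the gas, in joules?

n = P₁V₁/(RT₁) = 234×4.22/(8.314×601) = 0.198 mol.
Adiabatic: TV^(γ−1) = const ⇒ T₂ = 601×(6.76)^0.667 = 2150 K; PV^γ = const ⇒ P₂ = 5650 kPa.
For an ideal gas ΔU = nCvΔT with Cv = (3/2)R = 12.5 J/(mol·K).
ΔU = 0.198×12.5×(2150−601) = 3810 J.

3810 J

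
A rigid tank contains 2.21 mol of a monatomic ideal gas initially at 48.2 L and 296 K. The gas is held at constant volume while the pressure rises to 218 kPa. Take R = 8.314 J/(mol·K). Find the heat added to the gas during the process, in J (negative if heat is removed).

7600 J

P₁ = nRT₁/V₁ = 2.21×8.314×296/48.2 = 113 kPa.
Isochoric: V stays 48.2 L; P/T = const ⇒ T₂ = 572 K, P₂ = 218 kPa.
W = 0 (no volume change).
ΔU = nCvΔT = 2.21×12.5×(572−296) = 7600 J.
Q = ΔU = 7600 J.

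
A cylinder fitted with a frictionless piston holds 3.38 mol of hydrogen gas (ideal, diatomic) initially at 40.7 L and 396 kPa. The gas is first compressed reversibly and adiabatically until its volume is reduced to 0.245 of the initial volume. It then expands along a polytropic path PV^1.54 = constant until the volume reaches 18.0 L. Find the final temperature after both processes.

732 K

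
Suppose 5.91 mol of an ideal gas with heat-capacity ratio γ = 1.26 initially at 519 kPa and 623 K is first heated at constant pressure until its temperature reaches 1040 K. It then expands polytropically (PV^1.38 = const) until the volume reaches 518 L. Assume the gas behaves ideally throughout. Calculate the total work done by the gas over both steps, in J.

83400 J

V₁ = nRT₁/P₁ = 5.91×8.314×623/519 = 59.0 L.
Step 1 — Isobaric: P stays 519 kPa; V/T = const ⇒ T₂ = 1040 K, V₂ = 98.5 L.
W = PΔV = 519×(98.5−59.0) kPa·L = 20500 J.
ΔU = nCvΔT = 5.91×32.0×(1040−623) = 78800 J.
Q = ΔU + W = nCpΔT = 99300 J.
State after step 1: P = 519 kPa, V = 98.5 L, T = 1040 K.
Step 2 — Polytropic n=1.38: T₂ = T₁(V₁/V₂)^(n−1) = 1040×(0.190)^0.38 = 553 K; P₂ = P₁(V₁/V₂)^n = 52.5 kPa.
W = (P₁V₁−P₂V₂)/(n−1) = (519×98.5−52.5×518)/0.38 = 62900 J.
ΔU = nCvΔT = 5.91×32.0×(553−1040) = -92000 J.
Q = ΔU + W = -29000 J.
Net over both steps: W = 83400 J, Q = 70300 J, ΔU = -13200 J.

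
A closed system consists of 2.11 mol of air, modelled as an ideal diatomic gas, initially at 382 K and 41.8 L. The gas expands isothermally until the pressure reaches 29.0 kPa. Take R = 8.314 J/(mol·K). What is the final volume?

P₁ = nRT₁/V₁ = 2.11×8.314×382/41.8 = 160 kPa.
Isothermal: T stays 382 K; PV = const ⇒ V₂ = 231 L, P₂ = 29.0 kPa.

231 L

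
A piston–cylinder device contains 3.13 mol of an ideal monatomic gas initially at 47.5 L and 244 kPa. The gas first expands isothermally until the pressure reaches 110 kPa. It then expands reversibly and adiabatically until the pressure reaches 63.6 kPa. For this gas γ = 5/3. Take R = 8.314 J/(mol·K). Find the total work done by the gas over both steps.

T₁ = P₁V₁/(nR) = 244×47.5/(3.13×8.314) = 445 K.
Step 1 — Isothermal: T stays 445 K; PV = const ⇒ V₂ = 105 L, P₂ = 110 kPa.
ΔU = 0 (ideal gas, T constant).
W = nRT ln(V₂/V₁) = 3.13×8.314×445×ln(2.22) = 9230 J.
Q = ΔU + W = 9230 J.
State after step 1: P = 110 kPa, V = 105 L, T = 445 K.
Step 2 — Adiabatic: T₂/T₁ = (P₂/P₁)^((γ−1)/γ) ⇒ T₂ = 445×(0.578)^0.400 = 358 K; V₂ = 146 L.
ΔU = nCvΔT = 3.13×12.5×(358−445) = -3420 J.
Q = 0 for an adiabatic process, so W = −ΔU = 3420 J.
Net over both steps: W = 12700 J, Q = 9230 J, ΔU = -3420 J.

12700 J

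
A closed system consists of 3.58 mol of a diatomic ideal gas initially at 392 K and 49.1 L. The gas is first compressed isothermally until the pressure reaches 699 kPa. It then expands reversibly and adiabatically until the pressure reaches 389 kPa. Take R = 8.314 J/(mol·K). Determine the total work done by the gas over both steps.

-8090 J

P₁ = nRT₁/V₁ = 3.58×8.314×392/49.1 = 238 kPa.
Step 1 — Isothermal: T stays 392 K; PV = const ⇒ V₂ = 16.7 L, P₂ = 699 kPa.
ΔU = 0 (ideal gas, T constant).
W = nRT ln(V₂/V₁) = 3.58×8.314×392×ln(0.340) = -12600 J.
Q = ΔU + W = -12600 J.
State after step 1: P = 699 kPa, V = 16.7 L, T = 392 K.
Step 2 — Adiabatic: T₂/T₁ = (P₂/P₁)^((γ−1)/γ) ⇒ T₂ = 392×(0.557)^0.286 = 332 K; V₂ = 25.4 L.
ΔU = nCvΔT = 3.58×20.8×(332−392) = -4500 J.
Q = 0 for an adiabatic process, so W = −ΔU = 4500 J.
Net over both steps: W = -8090 J, Q = -12600 J, ΔU = -4500 J.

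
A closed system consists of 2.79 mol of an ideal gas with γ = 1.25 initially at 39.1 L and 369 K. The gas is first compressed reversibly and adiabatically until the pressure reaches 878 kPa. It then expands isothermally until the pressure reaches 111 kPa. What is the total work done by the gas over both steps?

12400 J

P₁ = nRT₁/V₁ = 2.79×8.314×369/39.1 = 219 kPa.
Step 1 — Adiabatic: T₂/T₁ = (P₂/P₁)^((γ−1)/γ) ⇒ T₂ = 369×(4.01)^0.200 = 487 K; V₂ = 12.9 L.
ΔU = nCvΔT = 2.79×33.3×(487−369) = 11000 J.
Q = 0 for an adiabatic process, so W = −ΔU = -11000 J.
State after step 1: P = 878 kPa, V = 12.9 L, T = 487 K.
Step 2 — Isothermal: T stays 487 K; PV = const ⇒ V₂ = 102 L, P₂ = 111 kPa.
ΔU = 0 (ideal gas, T constant).
W = nRT ln(V₂/V₁) = 2.79×8.314×487×ln(7.91) = 23400 J.
Q = ΔU + W = 23400 J.
Net over both steps: W = 12400 J, Q = 23400 J, ΔU = 11000 J.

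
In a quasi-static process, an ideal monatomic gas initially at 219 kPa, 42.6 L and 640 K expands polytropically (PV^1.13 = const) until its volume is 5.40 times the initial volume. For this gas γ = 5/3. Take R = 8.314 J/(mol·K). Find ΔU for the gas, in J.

n = P₁V₁/(RT₁) = 219×42.6/(8.314×640) = 1.75 mol.
Polytropic n=1.13: T₂ = T₁(V₁/V₂)^(n−1) = 640×(0.185)^0.13 = 514 K; P₂ = P₁(V₁/V₂)^n = 32.6 kPa.
For an ideal gas ΔU = nCvΔT with Cv = (3/2)R = 12.5 J/(mol·K).
ΔU = 1.75×12.5×(514−640) = -2750 J.

-2750 J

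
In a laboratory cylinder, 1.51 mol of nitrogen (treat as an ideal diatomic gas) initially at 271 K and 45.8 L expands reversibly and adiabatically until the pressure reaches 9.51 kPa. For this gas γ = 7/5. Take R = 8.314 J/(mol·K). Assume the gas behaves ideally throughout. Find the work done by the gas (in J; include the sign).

3780 J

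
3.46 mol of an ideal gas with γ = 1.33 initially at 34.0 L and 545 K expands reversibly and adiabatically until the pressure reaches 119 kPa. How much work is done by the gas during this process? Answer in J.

P₁ = nRT₁/V₁ = 3.46×8.314×545/34.0 = 461 kPa.
Adiabatic: T₂/T₁ = (P₂/P₁)^((γ−1)/γ) ⇒ T₂ = 545×(0.258)^0.248 = 389 K; V₂ = 94.1 L.
ΔU = nCvΔT = 3.46×25.2×(389−545) = -13600 J.
Q = 0 for an adiabatic process, so W = −ΔU = 13600 J.

13600 J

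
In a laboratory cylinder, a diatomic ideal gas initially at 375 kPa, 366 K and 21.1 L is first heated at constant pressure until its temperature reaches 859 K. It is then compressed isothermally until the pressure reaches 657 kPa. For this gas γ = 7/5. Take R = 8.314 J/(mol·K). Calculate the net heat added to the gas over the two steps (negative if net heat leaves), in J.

n = P₁V₁/(RT₁) = 375×21.1/(8.314×366) = 2.60 mol.
Step 1 — Isobaric: P stays 375 kPa; V/T = const ⇒ T₂ = 859 K, V₂ = 49.5 L.
W = PΔV = 375×(49.5−21.1) kPa·L = 10700 J.
ΔU = nCvΔT = 2.60×20.8×(859−366) = 26600 J.
Q = ΔU + W = nCpΔT = 37300 J.
State after step 1: P = 375 kPa, V = 49.5 L, T = 859 K.
Step 2 — Isothermal: T stays 859 K; PV = const ⇒ V₂ = 28.3 L, P₂ = 657 kPa.
ΔU = 0 (ideal gas, T constant).
W = nRT ln(V₂/V₁) = 2.60×8.314×859×ln(0.571) = -10400 J.
Q = ΔU + W = -10400 J.
Net over both steps: W = 244 J, Q = 26900 J, ΔU = 26600 J.

26900 J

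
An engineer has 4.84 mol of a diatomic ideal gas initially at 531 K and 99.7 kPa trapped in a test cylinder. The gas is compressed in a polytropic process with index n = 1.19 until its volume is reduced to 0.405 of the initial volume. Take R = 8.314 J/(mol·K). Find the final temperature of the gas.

630 K

V₁ = nRT₁/P₁ = 4.84×8.314×531/99.7 = 214 L.
Polytropic n=1.19: T₂ = T₁(V₁/V₂)^(n−1) = 531×(2.47)^0.19 = 630 K; P₂ = P₁(V₁/V₂)^n = 292 kPa.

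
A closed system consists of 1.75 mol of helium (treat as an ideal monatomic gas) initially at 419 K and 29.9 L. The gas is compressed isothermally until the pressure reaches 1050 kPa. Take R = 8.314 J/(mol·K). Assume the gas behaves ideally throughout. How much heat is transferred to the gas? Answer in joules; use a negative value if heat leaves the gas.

P₁ = nRT₁/V₁ = 1.75×8.314×419/29.9 = 204 kPa.
Isothermal: T stays 419 K; PV = const ⇒ V₂ = 5.81 L, P₂ = 1050 kPa.
ΔU = 0 (ideal gas, T constant).
W = nRT ln(V₂/V₁) = 1.75×8.314×419×ln(0.194) = -9990 J.
Q = ΔU + W = -9990 J.

-9990 J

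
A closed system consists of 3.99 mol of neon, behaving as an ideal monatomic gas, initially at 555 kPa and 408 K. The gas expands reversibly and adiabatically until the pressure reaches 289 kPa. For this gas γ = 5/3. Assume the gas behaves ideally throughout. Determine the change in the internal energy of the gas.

-4660 J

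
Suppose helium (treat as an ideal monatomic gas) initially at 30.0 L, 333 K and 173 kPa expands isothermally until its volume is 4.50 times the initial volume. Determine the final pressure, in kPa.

Isothermal: T stays 333 K; PV = const ⇒ V₂ = 135 L, P₂ = 38.4 kPa.

38.4 kPa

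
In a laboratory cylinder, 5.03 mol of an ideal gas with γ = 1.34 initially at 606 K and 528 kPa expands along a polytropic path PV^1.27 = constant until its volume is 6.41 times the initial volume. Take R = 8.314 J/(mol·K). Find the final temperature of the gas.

V₁ = nRT₁/P₁ = 5.03×8.314×606/528 = 48.0 L.
Polytropic n=1.27: T₂ = T₁(V₁/V₂)^(n−1) = 606×(0.156)^0.27 = 367 K; P₂ = P₁(V₁/V₂)^n = 49.9 kPa.

367 K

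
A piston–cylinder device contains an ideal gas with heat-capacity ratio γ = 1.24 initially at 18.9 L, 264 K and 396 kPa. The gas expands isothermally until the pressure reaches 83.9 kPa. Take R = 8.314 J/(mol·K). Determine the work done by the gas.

11600 J

n = P₁V₁/(RT₁) = 396×18.9/(8.314×264) = 3.41 mol.
Isothermal: T stays 264 K; PV = const ⇒ V₂ = 89.2 L, P₂ = 83.9 kPa.
W = nRT ln(V₂/V₁) = 3.41×8.314×264×ln(4.72) = 11600 J.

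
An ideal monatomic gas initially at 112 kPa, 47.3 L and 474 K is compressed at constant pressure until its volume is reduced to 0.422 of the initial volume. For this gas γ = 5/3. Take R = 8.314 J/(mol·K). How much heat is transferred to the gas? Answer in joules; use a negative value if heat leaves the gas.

n = P₁V₁/(RT₁) = 112×47.3/(8.314×474) = 1.34 mol.
Isobaric: P stays 112 kPa; V/T = const ⇒ T₂ = 200 K, V₂ = 20.0 L.
W = PΔV = 112×(20.0−47.3) kPa·L = -3060 J.
ΔU = nCvΔT = 1.34×12.5×(200−474) = -4590 J.
Q = ΔU + W = nCpΔT = -7660 J.

-7660 J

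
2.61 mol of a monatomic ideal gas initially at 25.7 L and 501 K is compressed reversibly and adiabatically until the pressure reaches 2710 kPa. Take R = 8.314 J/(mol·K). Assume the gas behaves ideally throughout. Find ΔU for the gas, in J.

P₁ = nRT₁/V₁ = 2.61×8.314×501/25.7 = 423 kPa.
Adiabatic: T₂/T₁ = (P₂/P₁)^((γ−1)/γ) ⇒ T₂ = 501×(6.41)^0.400 = 1050 K; V₂ = 8.43 L.
For an ideal gas ΔU = nCvΔT with Cv = (3/2)R = 12.5 J/(mol·K).
ΔU = 2.61×12.5×(1050−501) = 18000 J.

18000 J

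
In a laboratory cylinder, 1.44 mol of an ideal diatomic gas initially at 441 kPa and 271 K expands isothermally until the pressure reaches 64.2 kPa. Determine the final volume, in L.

50.5 L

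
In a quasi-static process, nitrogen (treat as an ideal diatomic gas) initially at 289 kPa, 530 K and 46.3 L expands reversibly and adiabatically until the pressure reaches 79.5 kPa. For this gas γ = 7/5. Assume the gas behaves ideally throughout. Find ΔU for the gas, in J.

-10300 J

n = P₁V₁/(RT₁) = 289×46.3/(8.314×530) = 3.04 mol.
Adiabatic: T₂/T₁ = (P₂/P₁)^((γ−1)/γ) ⇒ T₂ = 530×(0.275)^0.286 = 367 K; V₂ = 116 L.
For an ideal gas ΔU = nCvΔT with Cv = (5/2)R = 20.8 J/(mol·K).
ΔU = 3.04×20.8×(367−530) = -10300 J.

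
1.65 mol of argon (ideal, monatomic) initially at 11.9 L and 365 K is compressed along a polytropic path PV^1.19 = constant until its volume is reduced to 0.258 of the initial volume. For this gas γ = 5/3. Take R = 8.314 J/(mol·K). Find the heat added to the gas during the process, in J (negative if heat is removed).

-5530 J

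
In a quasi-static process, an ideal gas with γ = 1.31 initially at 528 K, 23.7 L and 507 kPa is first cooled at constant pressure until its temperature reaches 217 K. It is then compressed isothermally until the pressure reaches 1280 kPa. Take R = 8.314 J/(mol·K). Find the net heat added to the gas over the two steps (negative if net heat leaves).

-34500 J

n = P₁V₁/(RT₁) = 507×23.7/(8.314×528) = 2.74 mol.
Step 1 — Isobaric: P stays 507 kPa; V/T = const ⇒ T₂ = 217 K, V₂ = 9.74 L.
W = PΔV = 507×(9.74−23.7) kPa·L = -7080 J.
ΔU = nCvΔT = 2.74×26.8×(217−528) = -22800 J.
Q = ΔU + W = nCpΔT = -29900 J.
State after step 1: P = 507 kPa, V = 9.74 L, T = 217 K.
Step 2 — Isothermal: T stays 217 K; PV = const ⇒ V₂ = 3.86 L, P₂ = 1280 kPa.
ΔU = 0 (ideal gas, T constant).
W = nRT ln(V₂/V₁) = 2.74×8.314×217×ln(0.396) = -4570 J.
Q = ΔU + W = -4570 J.
Net over both steps: W = -11700 J, Q = -34500 J, ΔU = -22800 J.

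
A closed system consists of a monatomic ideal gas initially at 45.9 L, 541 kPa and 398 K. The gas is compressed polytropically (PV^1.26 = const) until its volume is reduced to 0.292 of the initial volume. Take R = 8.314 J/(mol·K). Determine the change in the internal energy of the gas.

14100 J

n = P₁V₁/(RT₁) = 541×45.9/(8.314×398) = 7.50 mol.
Polytropic n=1.26: T₂ = T₁(V₁/V₂)^(n−1) = 398×(3.42)^0.26 = 548 K; P₂ = P₁(V₁/V₂)^n = 2550 kPa.
For an ideal gas ΔU = nCvΔT with Cv = (3/2)R = 12.5 J/(mol·K).
ΔU = 7.50×12.5×(548−398) = 14100 J.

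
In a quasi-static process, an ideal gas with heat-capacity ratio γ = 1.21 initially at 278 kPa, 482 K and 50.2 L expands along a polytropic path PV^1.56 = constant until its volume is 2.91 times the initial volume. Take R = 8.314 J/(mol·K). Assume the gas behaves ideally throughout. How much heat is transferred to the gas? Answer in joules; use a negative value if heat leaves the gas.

n = P₁V₁/(RT₁) = 278×50.2/(8.314×482) = 3.48 mol.
Polytropic n=1.56: T₂ = T₁(V₁/V₂)^(n−1) = 482×(0.344)^0.56 = 265 K; P₂ = P₁(V₁/V₂)^n = 52.5 kPa.
W = (P₁V₁−P₂V₂)/(n−1) = (278×50.2−52.5×146)/0.56 = 11200 J.
ΔU = nCvΔT = 3.48×39.6×(265−482) = -29900 J.
Q = ΔU + W = -18700 J.

-18700 J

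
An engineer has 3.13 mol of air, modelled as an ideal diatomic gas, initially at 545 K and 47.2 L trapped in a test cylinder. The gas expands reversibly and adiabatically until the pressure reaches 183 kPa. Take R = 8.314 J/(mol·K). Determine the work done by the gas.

4680 J

P₁ = nRT₁/V₁ = 3.13×8.314×545/47.2 = 300 kPa.
Adiabatic: T₂/T₁ = (P₂/P₁)^((γ−1)/γ) ⇒ T₂ = 545×(0.609)^0.286 = 473 K; V₂ = 67.3 L.
ΔU = nCvΔT = 3.13×20.8×(473−545) = -4680 J.
Q = 0 for an adiabatic process, so W = −ΔU = 4680 J.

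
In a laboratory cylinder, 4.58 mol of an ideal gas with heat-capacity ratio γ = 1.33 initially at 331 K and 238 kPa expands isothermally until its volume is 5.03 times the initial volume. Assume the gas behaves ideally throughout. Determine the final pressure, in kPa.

V₁ = nRT₁/P₁ = 4.58×8.314×331/238 = 53.0 L.
Isothermal: T stays 331 K; PV = const ⇒ V₂ = 266 L, P₂ = 47.3 kPa.

47.3 kPa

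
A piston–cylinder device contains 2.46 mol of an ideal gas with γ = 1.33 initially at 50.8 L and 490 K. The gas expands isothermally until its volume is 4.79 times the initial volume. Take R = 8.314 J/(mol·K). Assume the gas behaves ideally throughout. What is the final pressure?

41.2 kPa

P₁ = nRT₁/V₁ = 2.46×8.314×490/50.8 = 197 kPa.
Isothermal: T stays 490 K; PV = const ⇒ V₂ = 243 L, P₂ = 41.2 kPa.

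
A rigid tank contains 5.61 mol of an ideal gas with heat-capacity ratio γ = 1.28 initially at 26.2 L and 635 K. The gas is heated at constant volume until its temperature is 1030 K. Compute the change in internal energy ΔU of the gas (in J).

65800 J

P₁ = nRT₁/V₁ = 5.61×8.314×635/26.2 = 1130 kPa.
Isochoric: V stays 26.2 L; P/T = const ⇒ T₂ = 1030 K, P₂ = 1830 kPa.
For an ideal gas ΔU = nCvΔT with Cv = R/(γ−1) = 29.7 J/(mol·K).
ΔU = 5.61×29.7×(1030−635) = 65800 J.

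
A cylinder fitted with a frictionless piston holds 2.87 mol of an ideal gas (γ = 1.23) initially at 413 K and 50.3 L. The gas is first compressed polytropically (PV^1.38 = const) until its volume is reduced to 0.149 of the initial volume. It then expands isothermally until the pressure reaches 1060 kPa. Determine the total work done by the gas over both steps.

-8450 J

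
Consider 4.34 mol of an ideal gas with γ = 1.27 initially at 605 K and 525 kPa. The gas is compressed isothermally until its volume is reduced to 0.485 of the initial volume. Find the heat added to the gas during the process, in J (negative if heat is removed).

-15800 J

V₁ = nRT₁/P₁ = 4.34×8.314×605/525 = 41.6 L.
Isothermal: T stays 605 K; PV = const ⇒ V₂ = 20.2 L, P₂ = 1080 kPa.
ΔU = 0 (ideal gas, T constant).
W = nRT ln(V₂/V₁) = 4.34×8.314×605×ln(0.485) = -15800 J.
Q = ΔU + W = -15800 J.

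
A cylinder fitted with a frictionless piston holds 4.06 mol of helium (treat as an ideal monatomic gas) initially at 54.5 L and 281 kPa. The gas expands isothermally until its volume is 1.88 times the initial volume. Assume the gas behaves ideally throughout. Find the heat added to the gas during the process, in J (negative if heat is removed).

T₁ = P₁V₁/(nR) = 281×54.5/(4.06×8.314) = 454 K.
Isothermal: T stays 454 K; PV = const ⇒ V₂ = 102 L, P₂ = 149 kPa.
ΔU = 0 (ideal gas, T constant).
W = nRT ln(V₂/V₁) = 4.06×8.314×454×ln(1.88) = 9670 J.
Q = ΔU + W = 9670 J.

9670 J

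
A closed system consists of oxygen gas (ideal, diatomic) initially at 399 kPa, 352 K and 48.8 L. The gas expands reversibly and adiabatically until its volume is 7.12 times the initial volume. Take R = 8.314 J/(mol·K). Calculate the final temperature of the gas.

Adiabatic: TV^(γ−1) = const ⇒ T₂ = 352×(0.140)^0.400 = 161 K; PV^γ = const ⇒ P₂ = 25.6 kPa.

161 K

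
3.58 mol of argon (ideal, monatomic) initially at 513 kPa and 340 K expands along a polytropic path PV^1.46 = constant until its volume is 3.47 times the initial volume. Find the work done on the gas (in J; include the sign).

-9590 J

V₁ = nRT₁/P₁ = 3.58×8.314×340/513 = 19.7 L.
Polytropic n=1.46: T₂ = T₁(V₁/V₂)^(n−1) = 340×(0.288)^0.46 = 192 K; P₂ = P₁(V₁/V₂)^n = 83.4 kPa.
W = (P₁V₁−P₂V₂)/(n−1) = (513×19.7−83.4×68.5)/0.46 = 9590 J.
Work done on the gas = −W_by = -9590 J.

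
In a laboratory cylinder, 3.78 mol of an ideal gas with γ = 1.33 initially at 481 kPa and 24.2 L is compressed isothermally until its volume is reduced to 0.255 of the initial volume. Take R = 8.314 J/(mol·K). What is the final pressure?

T₁ = P₁V₁/(nR) = 481×24.2/(3.78×8.314) = 370 K.
Isothermal: T stays 370 K; PV = const ⇒ V₂ = 6.17 L, P₂ = 1890 kPa.

1890 kPa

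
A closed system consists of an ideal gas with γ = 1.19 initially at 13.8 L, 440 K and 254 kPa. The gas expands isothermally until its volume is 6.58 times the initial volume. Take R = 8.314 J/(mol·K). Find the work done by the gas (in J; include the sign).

n = P₁V₁/(RT₁) = 254×13.8/(8.314×440) = 0.958 mol.
Isothermal: T stays 440 K; PV = const ⇒ V₂ = 90.8 L, P₂ = 38.6 kPa.
W = nRT ln(V₂/V₁) = 0.958×8.314×440×ln(6.58) = 6600 J.

6600 J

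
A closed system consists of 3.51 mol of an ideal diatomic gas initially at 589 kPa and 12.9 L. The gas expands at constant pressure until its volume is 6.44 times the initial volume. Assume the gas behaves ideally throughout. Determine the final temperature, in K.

1680 K

T₁ = P₁V₁/(nR) = 589×12.9/(3.51×8.314) = 260 K.
Isobaric: P stays 589 kPa; V/T = const ⇒ T₂ = 1680 K, V₂ = 83.1 L.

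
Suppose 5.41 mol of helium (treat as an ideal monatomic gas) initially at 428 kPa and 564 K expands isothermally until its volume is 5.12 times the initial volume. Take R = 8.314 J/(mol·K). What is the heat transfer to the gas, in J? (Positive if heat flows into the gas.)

V₁ = nRT₁/P₁ = 5.41×8.314×564/428 = 59.3 L.
Isothermal: T stays 564 K; PV = const ⇒ V₂ = 303 L, P₂ = 83.6 kPa.
ΔU = 0 (ideal gas, T constant).
W = nRT ln(V₂/V₁) = 5.41×8.314×564×ln(5.12) = 41400 J.
Q = ΔU + W = 41400 J.

41400 J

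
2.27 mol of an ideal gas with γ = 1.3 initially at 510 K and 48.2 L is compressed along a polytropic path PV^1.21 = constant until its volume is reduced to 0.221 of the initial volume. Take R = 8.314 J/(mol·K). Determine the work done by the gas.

-17100 J

P₁ = nRT₁/V₁ = 2.27×8.314×510/48.2 = 200 kPa.
Polytropic n=1.21: T₂ = T₁(V₁/V₂)^(n−1) = 510×(4.52)^0.21 = 700 K; P₂ = P₁(V₁/V₂)^n = 1240 kPa.
W = (P₁V₁−P₂V₂)/(n−1) = (200×48.2−1240×10.7)/0.21 = -17100 J.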